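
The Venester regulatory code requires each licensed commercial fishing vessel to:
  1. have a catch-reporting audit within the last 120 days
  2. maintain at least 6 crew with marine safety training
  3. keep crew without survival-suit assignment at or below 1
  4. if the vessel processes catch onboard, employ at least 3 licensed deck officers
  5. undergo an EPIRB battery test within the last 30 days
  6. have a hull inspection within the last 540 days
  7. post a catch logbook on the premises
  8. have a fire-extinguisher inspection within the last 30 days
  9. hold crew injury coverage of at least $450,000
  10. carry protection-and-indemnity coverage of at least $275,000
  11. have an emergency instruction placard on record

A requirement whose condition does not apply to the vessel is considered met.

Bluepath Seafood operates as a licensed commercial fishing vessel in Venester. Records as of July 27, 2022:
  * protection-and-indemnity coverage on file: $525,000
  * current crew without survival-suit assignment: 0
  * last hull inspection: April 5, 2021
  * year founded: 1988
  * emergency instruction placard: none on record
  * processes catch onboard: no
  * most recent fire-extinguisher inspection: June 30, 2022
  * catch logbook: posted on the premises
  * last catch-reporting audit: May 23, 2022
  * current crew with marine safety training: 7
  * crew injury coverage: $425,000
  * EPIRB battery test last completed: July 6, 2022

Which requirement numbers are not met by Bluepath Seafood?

1. catch-reporting audit 65 days ago vs limit 120 → met
2. crew with marine safety training 7 ≥ 6 → met
3. crew without survival-suit assignment 0 ≤ 1 → met
4. condition 'processes catch onboard' does not hold → requirement n/a → met
5. EPIRB battery test 21 days ago vs limit 30 → met
6. hull inspection 478 days ago vs limit 540 → met
7. catch logbook present → met
8. fire-extinguisher inspection 27 days ago vs limit 30 → met
9. crew injury coverage $425,000 < $450,000 → not met
10. protection-and-indemnity coverage $525,000 ≥ $275,000 → met
11. emergency instruction placard absent → not met
Not met: 9, 11

9, 11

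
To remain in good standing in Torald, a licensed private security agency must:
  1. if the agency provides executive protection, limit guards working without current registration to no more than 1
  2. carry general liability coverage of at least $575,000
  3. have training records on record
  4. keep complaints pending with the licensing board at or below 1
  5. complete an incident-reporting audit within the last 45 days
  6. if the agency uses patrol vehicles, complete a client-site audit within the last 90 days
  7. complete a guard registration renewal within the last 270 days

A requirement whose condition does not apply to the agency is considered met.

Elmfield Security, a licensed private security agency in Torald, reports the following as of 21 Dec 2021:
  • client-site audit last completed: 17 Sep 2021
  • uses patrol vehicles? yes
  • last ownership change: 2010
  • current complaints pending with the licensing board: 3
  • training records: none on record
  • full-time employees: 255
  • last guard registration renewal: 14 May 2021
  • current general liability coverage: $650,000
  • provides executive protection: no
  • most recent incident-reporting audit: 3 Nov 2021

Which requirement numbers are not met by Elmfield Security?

1. condition 'provides executive protection' does not hold → requirement n/a → met
2. general liability coverage $650,000 ≥ $575,000 → met
3. training records absent → not met
4. complaints pending with the licensing board 3 > 1 → not met
5. incident-reporting audit 48 days ago vs limit 45 → not met
6. condition 'uses patrol vehicles' holds; client-site audit 95 days ago vs limit 90 → not met
7. guard registration renewal 221 days ago vs limit 270 → met
Not met: 3, 4, 5, 6

3, 4, 5, 6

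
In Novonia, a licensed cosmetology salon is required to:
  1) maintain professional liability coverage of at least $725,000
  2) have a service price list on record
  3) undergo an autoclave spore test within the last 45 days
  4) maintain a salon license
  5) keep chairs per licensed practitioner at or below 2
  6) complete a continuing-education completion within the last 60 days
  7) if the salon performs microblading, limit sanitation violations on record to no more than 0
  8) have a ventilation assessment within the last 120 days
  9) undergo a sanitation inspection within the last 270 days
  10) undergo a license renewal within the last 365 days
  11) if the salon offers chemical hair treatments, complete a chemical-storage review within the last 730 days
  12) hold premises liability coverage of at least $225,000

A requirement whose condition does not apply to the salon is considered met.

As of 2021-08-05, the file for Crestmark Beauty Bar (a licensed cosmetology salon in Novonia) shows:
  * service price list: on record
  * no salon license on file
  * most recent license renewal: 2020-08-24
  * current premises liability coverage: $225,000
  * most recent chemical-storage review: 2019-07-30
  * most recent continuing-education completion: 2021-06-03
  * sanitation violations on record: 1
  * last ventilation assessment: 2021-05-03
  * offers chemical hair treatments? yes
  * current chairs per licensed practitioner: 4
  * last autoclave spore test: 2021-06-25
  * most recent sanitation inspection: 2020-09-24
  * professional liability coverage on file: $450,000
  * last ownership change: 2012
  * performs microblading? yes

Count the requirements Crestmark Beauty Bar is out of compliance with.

1. professional liability coverage $450,000 < $725,000 → not met
2. service price list present → met
3. autoclave spore test 41 days ago vs limit 45 → met
4. salon license absent → not met
5. chairs per licensed practitioner 4 > 2 → not met
6. continuing-education completion 63 days ago vs limit 60 → not met
7. condition 'performs microblading' holds; sanitation violations on record 1 > 0 → not met
8. ventilation assessment 94 days ago vs limit 120 → met
9. sanitation inspection 315 days ago vs limit 270 → not met
10. license renewal 346 days ago vs limit 365 → met
11. condition 'offers chemical hair treatments' holds; chemical-storage review 737 days ago vs limit 730 → not met
12. premises liability coverage $225,000 ≥ $225,000 → met
Not met: 7 of 12

7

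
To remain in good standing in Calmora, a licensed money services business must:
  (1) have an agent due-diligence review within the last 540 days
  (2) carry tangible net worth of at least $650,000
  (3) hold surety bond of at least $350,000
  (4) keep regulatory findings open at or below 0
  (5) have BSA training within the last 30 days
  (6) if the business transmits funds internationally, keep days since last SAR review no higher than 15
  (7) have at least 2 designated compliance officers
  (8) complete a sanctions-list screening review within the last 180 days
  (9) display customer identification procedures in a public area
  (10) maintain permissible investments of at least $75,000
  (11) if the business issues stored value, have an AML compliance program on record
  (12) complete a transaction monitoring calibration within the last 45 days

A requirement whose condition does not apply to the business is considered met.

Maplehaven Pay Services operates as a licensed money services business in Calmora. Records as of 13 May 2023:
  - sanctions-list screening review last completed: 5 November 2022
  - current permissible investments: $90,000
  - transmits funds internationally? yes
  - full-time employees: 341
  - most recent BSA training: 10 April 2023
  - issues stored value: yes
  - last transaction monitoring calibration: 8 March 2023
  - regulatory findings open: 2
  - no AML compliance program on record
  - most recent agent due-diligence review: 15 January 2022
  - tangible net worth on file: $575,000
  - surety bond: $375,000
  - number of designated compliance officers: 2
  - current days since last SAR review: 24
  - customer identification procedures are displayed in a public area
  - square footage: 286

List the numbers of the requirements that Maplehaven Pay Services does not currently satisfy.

1. agent due-diligence review 483 days ago vs limit 540 → met
2. tangible net worth $575,000 < $650,000 → not met
3. surety bond $375,000 ≥ $350,000 → met
4. regulatory findings open 2 > 0 → not met
5. BSA training 33 days ago vs limit 30 → not met
6. condition 'transmits funds internationally' holds; days since last SAR review 24 > 15 → not met
7. designated compliance officers 2 ≥ 2 → met
8. sanctions-list screening review 189 days ago vs limit 180 → not met
9. customer identification procedures present → met
10. permissible investments $90,000 ≥ $75,000 → met
11. condition 'issues stored value' holds; AML compliance program absent → not met
12. transaction monitoring calibration 66 days ago vs limit 45 → not met
Not met: 2, 4, 5, 6, 8, 11, 12

2, 4, 5, 6, 8, 11, 12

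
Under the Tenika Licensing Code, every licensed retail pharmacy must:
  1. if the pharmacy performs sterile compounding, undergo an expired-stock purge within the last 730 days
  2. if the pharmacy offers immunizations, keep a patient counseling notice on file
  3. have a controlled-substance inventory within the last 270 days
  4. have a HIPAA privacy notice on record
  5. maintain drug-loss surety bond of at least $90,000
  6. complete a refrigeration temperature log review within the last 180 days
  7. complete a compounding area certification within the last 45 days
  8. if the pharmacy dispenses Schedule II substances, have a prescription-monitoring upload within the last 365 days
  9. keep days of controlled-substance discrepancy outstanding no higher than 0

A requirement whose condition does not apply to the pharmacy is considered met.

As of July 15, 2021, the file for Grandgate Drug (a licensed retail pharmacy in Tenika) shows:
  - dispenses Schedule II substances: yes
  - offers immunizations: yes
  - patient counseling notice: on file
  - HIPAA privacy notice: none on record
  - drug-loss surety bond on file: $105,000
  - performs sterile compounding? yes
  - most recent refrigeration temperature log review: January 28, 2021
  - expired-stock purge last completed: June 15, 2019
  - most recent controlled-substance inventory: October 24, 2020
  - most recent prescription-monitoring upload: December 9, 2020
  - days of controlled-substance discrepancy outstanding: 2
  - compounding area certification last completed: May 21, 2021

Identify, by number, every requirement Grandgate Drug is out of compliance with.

1, 4, 7, 9

1. condition 'performs sterile compounding' holds; expired-stock purge 761 days ago vs limit 730 → not met
2. condition 'offers immunizations' holds; patient counseling notice present → met
3. controlled-substance inventory 264 days ago vs limit 270 → met
4. HIPAA privacy notice absent → not met
5. drug-loss surety bond $105,000 ≥ $90,000 → met
6. refrigeration temperature log review 168 days ago vs limit 180 → met
7. compounding area certification 55 days ago vs limit 45 → not met
8. condition 'dispenses Schedule II substances' holds; prescription-monitoring upload 218 days ago vs limit 365 → met
9. days of controlled-substance discrepancy outstanding 2 > 0 → not met
Not met: 1, 4, 7, 9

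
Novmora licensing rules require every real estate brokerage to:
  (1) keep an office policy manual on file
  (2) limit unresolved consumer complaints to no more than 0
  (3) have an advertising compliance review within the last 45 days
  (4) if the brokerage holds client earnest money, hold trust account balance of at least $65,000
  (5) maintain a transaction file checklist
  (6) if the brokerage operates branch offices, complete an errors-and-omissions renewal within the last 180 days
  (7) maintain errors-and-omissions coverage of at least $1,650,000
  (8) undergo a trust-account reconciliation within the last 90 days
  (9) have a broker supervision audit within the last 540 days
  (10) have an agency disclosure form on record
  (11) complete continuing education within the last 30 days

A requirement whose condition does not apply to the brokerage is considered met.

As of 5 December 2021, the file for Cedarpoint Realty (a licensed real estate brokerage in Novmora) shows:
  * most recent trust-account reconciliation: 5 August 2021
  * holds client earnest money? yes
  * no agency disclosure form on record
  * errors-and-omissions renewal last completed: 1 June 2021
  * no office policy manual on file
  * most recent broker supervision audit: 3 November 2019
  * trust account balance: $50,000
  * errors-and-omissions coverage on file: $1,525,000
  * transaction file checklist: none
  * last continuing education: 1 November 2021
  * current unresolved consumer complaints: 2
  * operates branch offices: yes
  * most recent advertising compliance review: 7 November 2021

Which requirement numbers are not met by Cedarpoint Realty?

1. office policy manual absent → not met
2. unresolved consumer complaints 2 > 0 → not met
3. advertising compliance review 28 days ago vs limit 45 → met
4. condition 'holds client earnest money' holds; trust account balance $50,000 < $65,000 → not met
5. transaction file checklist absent → not met
6. condition 'operates branch offices' holds; errors-and-omissions renewal 187 days ago vs limit 180 → not met
7. errors-and-omissions coverage $1,525,000 < $1,650,000 → not met
8. trust-account reconciliation 122 days ago vs limit 90 → not met
9. broker supervision audit 763 days ago vs limit 540 → not met
10. agency disclosure form absent → not met
11. continuing education 34 days ago vs limit 30 → not met
Not met: 1, 2, 4, 5, 6, 7, 8, 9, 10, 11

1, 2, 4, 5, 6, 7, 8, 9, 10, 11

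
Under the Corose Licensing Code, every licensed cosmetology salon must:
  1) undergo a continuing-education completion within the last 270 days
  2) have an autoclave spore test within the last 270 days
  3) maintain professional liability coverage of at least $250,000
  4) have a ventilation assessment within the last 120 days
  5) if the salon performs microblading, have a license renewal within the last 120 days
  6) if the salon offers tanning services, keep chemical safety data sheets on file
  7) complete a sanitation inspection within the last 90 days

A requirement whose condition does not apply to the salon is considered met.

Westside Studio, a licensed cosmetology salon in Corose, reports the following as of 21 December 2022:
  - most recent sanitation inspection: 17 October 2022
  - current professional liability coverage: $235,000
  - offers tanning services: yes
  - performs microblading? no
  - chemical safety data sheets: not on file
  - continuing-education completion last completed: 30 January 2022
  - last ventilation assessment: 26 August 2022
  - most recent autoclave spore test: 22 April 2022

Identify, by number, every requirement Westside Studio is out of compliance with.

1. continuing-education completion 325 days ago vs limit 270 → not met
2. autoclave spore test 243 days ago vs limit 270 → met
3. professional liability coverage $235,000 < $250,000 → not met
4. ventilation assessment 117 days ago vs limit 120 → met
5. condition 'performs microblading' does not hold → requirement n/a → met
6. condition 'offers tanning services' holds; chemical safety data sheets absent → not met
7. sanitation inspection 65 days ago vs limit 90 → met
Not met: 1, 3, 6

1, 3, 6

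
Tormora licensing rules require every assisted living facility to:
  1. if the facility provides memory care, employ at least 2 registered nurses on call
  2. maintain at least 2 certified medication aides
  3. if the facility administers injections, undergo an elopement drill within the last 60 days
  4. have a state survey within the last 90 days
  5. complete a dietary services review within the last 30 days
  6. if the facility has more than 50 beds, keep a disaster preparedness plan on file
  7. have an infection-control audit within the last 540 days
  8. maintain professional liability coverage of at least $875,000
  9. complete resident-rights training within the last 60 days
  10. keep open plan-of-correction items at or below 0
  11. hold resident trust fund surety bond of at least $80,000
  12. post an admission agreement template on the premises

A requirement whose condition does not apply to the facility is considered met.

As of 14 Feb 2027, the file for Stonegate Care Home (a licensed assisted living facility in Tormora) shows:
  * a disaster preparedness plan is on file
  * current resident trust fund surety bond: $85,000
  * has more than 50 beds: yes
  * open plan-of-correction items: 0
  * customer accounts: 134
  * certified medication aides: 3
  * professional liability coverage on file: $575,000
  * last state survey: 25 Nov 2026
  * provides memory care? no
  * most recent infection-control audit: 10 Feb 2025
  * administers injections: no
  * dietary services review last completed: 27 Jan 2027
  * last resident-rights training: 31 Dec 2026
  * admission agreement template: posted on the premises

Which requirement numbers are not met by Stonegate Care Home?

7, 8

1. condition 'provides memory care' does not hold → requirement n/a → met
2. certified medication aides 3 ≥ 2 → met
3. condition 'administers injections' does not hold → requirement n/a → met
4. state survey 81 days ago vs limit 90 → met
5. dietary services review 18 days ago vs limit 30 → met
6. condition 'has more than 50 beds' holds; disaster preparedness plan present → met
7. infection-control audit 734 days ago vs limit 540 → not met
8. professional liability coverage $575,000 < $875,000 → not met
9. resident-rights training 45 days ago vs limit 60 → met
10. open plan-of-correction items 0 ≤ 0 → met
11. resident trust fund surety bond $85,000 ≥ $80,000 → met
12. admission agreement template present → met
Not met: 7, 8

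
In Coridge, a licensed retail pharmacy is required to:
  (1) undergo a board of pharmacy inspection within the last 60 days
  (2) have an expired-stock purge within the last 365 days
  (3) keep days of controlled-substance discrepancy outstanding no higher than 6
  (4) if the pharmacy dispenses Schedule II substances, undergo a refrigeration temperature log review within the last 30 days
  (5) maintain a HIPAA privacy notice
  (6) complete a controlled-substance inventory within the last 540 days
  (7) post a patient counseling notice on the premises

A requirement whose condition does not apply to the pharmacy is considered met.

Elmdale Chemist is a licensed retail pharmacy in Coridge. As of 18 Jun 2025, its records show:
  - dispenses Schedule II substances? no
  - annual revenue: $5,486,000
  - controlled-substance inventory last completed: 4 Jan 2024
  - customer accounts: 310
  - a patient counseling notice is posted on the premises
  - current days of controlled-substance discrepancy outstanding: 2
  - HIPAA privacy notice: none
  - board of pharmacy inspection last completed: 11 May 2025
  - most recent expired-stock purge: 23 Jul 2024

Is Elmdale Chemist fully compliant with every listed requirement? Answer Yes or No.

No

1. board of pharmacy inspection 38 days ago vs limit 60 → met
2. expired-stock purge 330 days ago vs limit 365 → met
3. days of controlled-substance discrepancy outstanding 2 ≤ 6 → met
4. condition 'dispenses Schedule II substances' does not hold → requirement n/a → met
5. HIPAA privacy notice absent → not met
6. controlled-substance inventory 531 days ago vs limit 540 → met
7. patient counseling notice present → met
Not met: 5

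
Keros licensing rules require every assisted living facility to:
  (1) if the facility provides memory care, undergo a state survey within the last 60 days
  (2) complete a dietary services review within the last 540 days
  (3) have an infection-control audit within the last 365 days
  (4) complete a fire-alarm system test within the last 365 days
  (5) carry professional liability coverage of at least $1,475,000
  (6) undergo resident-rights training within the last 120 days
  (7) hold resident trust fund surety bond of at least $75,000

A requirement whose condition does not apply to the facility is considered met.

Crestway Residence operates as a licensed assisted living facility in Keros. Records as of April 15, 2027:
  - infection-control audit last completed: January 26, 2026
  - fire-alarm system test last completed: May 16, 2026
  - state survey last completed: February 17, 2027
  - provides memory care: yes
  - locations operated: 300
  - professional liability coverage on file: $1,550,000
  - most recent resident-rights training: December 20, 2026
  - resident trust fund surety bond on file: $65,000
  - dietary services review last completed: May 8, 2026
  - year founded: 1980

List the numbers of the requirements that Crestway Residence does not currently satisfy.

3, 7

1. condition 'provides memory care' holds; state survey 57 days ago vs limit 60 → met
2. dietary services review 342 days ago vs limit 540 → met
3. infection-control audit 444 days ago vs limit 365 → not met
4. fire-alarm system test 334 days ago vs limit 365 → met
5. professional liability coverage $1,550,000 ≥ $1,475,000 → met
6. resident-rights training 116 days ago vs limit 120 → met
7. resident trust fund surety bond $65,000 < $75,000 → not met
Not met: 3, 7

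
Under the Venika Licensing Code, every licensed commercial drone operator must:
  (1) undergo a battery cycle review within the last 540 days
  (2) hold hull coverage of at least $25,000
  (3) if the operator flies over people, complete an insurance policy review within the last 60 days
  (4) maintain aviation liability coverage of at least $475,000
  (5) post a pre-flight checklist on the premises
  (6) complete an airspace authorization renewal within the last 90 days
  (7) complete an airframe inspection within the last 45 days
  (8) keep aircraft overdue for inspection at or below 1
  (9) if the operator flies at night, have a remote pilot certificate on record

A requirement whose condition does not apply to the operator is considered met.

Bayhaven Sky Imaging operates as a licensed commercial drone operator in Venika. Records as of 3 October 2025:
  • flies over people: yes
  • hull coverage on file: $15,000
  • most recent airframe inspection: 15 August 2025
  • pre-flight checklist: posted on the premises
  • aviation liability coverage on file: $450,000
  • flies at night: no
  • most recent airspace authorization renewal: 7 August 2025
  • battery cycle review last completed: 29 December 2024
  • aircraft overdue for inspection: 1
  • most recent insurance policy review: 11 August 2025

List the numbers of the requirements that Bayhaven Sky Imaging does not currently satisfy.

1. battery cycle review 278 days ago vs limit 540 → met
2. hull coverage $15,000 < $25,000 → not met
3. condition 'flies over people' holds; insurance policy review 53 days ago vs limit 60 → met
4. aviation liability coverage $450,000 < $475,000 → not met
5. pre-flight checklist present → met
6. airspace authorization renewal 57 days ago vs limit 90 → met
7. airframe inspection 49 days ago vs limit 45 → not met
8. aircraft overdue for inspection 1 ≤ 1 → met
9. condition 'flies at night' does not hold → requirement n/a → met
Not met: 2, 4, 7

2, 4, 7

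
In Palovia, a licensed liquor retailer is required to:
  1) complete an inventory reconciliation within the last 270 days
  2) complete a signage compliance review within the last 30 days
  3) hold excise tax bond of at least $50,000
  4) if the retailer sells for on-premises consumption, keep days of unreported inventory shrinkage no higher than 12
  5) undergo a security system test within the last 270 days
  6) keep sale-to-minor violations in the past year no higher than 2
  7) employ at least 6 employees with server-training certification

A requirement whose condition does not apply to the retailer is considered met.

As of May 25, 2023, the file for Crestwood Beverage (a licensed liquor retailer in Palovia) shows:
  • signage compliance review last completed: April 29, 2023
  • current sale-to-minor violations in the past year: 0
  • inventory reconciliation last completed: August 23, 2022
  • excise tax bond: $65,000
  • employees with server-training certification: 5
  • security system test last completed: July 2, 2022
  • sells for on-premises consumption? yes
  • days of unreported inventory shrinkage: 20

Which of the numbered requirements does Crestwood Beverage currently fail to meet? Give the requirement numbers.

1, 4, 5, 7

1. inventory reconciliation 275 days ago vs limit 270 → not met
2. signage compliance review 26 days ago vs limit 30 → met
3. excise tax bond $65,000 ≥ $50,000 → met
4. condition 'sells for on-premises consumption' holds; days of unreported inventory shrinkage 20 > 12 → not met
5. security system test 327 days ago vs limit 270 → not met
6. sale-to-minor violations in the past year 0 ≤ 2 → met
7. employees with server-training certification 5 < 6 → not met
Not met: 1, 4, 5, 7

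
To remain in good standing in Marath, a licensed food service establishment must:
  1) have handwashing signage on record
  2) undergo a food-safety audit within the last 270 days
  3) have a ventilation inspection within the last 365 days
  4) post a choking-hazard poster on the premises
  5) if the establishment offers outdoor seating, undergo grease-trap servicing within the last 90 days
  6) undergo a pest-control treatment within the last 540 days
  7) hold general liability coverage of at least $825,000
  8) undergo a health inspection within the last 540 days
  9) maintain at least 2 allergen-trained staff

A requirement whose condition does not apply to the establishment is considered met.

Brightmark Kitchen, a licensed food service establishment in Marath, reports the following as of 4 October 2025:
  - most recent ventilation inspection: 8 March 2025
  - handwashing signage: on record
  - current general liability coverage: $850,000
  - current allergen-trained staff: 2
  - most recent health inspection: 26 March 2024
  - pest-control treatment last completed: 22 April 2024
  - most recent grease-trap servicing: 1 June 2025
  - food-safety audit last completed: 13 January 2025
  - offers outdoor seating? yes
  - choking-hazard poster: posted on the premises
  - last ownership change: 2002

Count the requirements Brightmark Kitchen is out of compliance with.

1. handwashing signage present → met
2. food-safety audit 264 days ago vs limit 270 → met
3. ventilation inspection 210 days ago vs limit 365 → met
4. choking-hazard poster present → met
5. condition 'offers outdoor seating' holds; grease-trap servicing 125 days ago vs limit 90 → not met
6. pest-control treatment 530 days ago vs limit 540 → met
7. general liability coverage $850,000 ≥ $825,000 → met
8. health inspection 557 days ago vs limit 540 → not met
9. allergen-trained staff 2 ≥ 2 → met
Not met: 2 of 9

2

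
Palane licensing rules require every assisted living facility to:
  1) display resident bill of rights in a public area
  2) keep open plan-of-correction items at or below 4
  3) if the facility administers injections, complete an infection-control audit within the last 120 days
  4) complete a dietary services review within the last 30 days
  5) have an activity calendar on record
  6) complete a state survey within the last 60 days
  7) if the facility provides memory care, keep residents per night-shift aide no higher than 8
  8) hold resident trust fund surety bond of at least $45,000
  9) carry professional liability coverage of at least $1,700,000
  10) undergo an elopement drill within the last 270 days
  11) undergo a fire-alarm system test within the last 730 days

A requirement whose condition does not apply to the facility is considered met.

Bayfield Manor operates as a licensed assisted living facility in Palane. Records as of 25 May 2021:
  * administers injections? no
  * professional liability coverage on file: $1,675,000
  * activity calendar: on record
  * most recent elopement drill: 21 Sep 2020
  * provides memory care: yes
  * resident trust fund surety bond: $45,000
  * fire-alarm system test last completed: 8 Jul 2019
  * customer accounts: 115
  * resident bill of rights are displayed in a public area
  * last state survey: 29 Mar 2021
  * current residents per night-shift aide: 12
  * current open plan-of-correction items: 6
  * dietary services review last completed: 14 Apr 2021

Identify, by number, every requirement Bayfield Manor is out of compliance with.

1. resident bill of rights present → met
2. open plan-of-correction items 6 > 4 → not met
3. condition 'administers injections' does not hold → requirement n/a → met
4. dietary services review 41 days ago vs limit 30 → not met
5. activity calendar present → met
6. state survey 57 days ago vs limit 60 → met
7. condition 'provides memory care' holds; residents per night-shift aide 12 > 8 → not met
8. resident trust fund surety bond $45,000 ≥ $45,000 → met
9. professional liability coverage $1,675,000 < $1,700,000 → not met
10. elopement drill 246 days ago vs limit 270 → met
11. fire-alarm system test 687 days ago vs limit 730 → met
Not met: 2, 4, 7, 9

2, 4, 7, 9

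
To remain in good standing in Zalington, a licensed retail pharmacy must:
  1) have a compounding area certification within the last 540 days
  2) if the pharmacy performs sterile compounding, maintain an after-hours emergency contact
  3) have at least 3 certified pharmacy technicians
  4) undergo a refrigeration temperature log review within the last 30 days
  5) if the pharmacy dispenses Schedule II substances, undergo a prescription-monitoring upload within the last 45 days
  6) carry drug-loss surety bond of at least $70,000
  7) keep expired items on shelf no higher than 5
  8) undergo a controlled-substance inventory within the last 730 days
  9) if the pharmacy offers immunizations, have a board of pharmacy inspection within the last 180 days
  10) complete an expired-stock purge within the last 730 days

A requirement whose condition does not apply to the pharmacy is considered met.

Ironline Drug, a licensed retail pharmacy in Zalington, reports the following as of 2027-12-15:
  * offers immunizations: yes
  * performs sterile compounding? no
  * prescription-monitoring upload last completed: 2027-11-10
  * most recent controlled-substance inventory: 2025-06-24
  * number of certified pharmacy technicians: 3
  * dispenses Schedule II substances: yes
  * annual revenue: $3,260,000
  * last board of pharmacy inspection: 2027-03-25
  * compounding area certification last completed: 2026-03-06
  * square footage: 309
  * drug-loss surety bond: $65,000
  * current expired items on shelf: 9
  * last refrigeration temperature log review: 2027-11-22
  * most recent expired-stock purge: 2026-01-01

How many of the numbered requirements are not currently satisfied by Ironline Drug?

5

1. compounding area certification 649 days ago vs limit 540 → not met
2. condition 'performs sterile compounding' does not hold → requirement n/a → met
3. certified pharmacy technicians 3 ≥ 3 → met
4. refrigeration temperature log review 23 days ago vs limit 30 → met
5. condition 'dispenses Schedule II substances' holds; prescription-monitoring upload 35 days ago vs limit 45 → met
6. drug-loss surety bond $65,000 < $70,000 → not met
7. expired items on shelf 9 > 5 → not met
8. controlled-substance inventory 904 days ago vs limit 730 → not met
9. condition 'offers immunizations' holds; board of pharmacy inspection 265 days ago vs limit 180 → not met
10. expired-stock purge 713 days ago vs limit 730 → met
Not met: 5 of 10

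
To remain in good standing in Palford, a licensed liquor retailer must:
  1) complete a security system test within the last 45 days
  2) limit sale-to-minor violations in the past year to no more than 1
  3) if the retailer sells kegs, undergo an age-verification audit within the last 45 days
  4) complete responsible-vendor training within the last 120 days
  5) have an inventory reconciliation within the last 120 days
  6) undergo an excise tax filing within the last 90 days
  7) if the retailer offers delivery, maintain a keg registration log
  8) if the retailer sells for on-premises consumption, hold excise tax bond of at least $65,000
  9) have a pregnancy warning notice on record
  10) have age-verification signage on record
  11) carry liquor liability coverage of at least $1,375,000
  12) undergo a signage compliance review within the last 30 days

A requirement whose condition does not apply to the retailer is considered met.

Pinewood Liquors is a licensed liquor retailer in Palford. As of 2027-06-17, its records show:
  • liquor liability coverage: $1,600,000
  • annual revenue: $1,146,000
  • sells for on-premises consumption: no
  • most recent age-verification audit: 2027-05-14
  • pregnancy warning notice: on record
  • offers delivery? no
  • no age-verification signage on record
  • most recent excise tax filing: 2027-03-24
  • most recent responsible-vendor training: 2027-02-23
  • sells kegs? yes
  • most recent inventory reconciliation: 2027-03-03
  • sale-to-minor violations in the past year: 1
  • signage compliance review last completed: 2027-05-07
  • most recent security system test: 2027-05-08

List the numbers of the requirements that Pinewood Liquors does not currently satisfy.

1. security system test 40 days ago vs limit 45 → met
2. sale-to-minor violations in the past year 1 ≤ 1 → met
3. condition 'sells kegs' holds; age-verification audit 34 days ago vs limit 45 → met
4. responsible-vendor training 114 days ago vs limit 120 → met
5. inventory reconciliation 106 days ago vs limit 120 → met
6. excise tax filing 85 days ago vs limit 90 → met
7. condition 'offers delivery' does not hold → requirement n/a → met
8. condition 'sells for on-premises consumption' does not hold → requirement n/a → met
9. pregnancy warning notice present → met
10. age-verification signage absent → not met
11. liquor liability coverage $1,600,000 ≥ $1,375,000 → met
12. signage compliance review 41 days ago vs limit 30 → not met
Not met: 10, 12

10, 12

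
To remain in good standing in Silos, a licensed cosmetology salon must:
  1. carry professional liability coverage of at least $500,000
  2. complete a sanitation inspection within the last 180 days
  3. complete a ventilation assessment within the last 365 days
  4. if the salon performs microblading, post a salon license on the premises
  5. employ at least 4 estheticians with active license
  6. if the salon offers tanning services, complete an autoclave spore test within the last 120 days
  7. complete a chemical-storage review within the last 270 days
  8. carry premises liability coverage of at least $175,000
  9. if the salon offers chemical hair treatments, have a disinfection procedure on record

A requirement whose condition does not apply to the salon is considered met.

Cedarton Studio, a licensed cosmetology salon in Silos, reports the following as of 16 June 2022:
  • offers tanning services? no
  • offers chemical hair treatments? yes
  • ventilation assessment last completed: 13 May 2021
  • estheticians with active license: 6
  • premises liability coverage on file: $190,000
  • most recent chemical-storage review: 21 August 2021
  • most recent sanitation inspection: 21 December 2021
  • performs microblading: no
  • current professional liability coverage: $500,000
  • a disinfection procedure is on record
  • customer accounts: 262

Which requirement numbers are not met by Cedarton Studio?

1. professional liability coverage $500,000 ≥ $500,000 → met
2. sanitation inspection 177 days ago vs limit 180 → met
3. ventilation assessment 399 days ago vs limit 365 → not met
4. condition 'performs microblading' does not hold → requirement n/a → met
5. estheticians with active license 6 ≥ 4 → met
6. condition 'offers tanning services' does not hold → requirement n/a → met
7. chemical-storage review 299 days ago vs limit 270 → not met
8. premises liability coverage $190,000 ≥ $175,000 → met
9. condition 'offers chemical hair treatments' holds; disinfection procedure present → met
Not met: 3, 7

3, 7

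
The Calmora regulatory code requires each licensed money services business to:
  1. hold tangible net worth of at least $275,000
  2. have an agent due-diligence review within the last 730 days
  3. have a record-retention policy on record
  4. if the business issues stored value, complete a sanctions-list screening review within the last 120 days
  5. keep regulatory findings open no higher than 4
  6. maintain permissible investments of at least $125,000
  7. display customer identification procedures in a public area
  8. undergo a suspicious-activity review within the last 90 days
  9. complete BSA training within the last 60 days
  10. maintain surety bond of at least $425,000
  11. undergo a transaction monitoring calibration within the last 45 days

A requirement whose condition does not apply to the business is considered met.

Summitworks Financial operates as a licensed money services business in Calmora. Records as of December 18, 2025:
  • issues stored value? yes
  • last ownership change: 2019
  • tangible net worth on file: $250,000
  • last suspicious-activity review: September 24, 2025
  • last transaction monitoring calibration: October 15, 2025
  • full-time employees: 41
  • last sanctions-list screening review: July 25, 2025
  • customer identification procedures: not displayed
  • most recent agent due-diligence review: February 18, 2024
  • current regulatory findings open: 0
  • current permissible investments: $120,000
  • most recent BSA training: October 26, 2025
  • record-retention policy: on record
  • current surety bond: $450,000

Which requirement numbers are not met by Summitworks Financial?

1, 4, 6, 7, 11

1. tangible net worth $250,000 < $275,000 → not met
2. agent due-diligence review 669 days ago vs limit 730 → met
3. record-retention policy present → met
4. condition 'issues stored value' holds; sanctions-list screening review 146 days ago vs limit 120 → not met
5. regulatory findings open 0 ≤ 4 → met
6. permissible investments $120,000 < $125,000 → not met
7. customer identification procedures absent → not met
8. suspicious-activity review 85 days ago vs limit 90 → met
9. BSA training 53 days ago vs limit 60 → met
10. surety bond $450,000 ≥ $425,000 → met
11. transaction monitoring calibration 64 days ago vs limit 45 → not met
Not met: 1, 4, 6, 7, 11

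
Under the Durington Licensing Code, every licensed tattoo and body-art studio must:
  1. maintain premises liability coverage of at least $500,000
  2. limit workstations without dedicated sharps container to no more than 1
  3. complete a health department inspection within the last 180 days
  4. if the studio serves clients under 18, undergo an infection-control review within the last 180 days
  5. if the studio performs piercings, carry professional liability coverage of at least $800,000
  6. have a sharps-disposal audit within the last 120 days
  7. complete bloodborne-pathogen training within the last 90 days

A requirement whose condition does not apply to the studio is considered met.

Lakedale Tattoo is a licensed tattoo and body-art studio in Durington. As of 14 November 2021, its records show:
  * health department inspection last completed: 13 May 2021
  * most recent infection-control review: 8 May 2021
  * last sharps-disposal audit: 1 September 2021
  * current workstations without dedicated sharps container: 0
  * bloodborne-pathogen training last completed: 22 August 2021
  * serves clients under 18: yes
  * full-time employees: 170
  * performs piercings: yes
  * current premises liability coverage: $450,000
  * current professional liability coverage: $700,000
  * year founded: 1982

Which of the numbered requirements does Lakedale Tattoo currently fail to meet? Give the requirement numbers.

1, 3, 4, 5

1. premises liability coverage $450,000 < $500,000 → not met
2. workstations without dedicated sharps container 0 ≤ 1 → met
3. health department inspection 185 days ago vs limit 180 → not met
4. condition 'serves clients under 18' holds; infection-control review 190 days ago vs limit 180 → not met
5. condition 'performs piercings' holds; professional liability coverage $700,000 < $800,000 → not met
6. sharps-disposal audit 74 days ago vs limit 120 → met
7. bloodborne-pathogen training 84 days ago vs limit 90 → met
Not met: 1, 3, 4, 5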